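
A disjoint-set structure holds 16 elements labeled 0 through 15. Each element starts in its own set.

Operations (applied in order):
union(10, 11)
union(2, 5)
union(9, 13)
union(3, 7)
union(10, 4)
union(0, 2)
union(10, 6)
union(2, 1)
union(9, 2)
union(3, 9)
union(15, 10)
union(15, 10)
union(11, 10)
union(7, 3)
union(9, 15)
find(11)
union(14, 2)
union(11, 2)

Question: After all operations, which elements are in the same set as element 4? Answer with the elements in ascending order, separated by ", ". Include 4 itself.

Step 1: union(10, 11) -> merged; set of 10 now {10, 11}
Step 2: union(2, 5) -> merged; set of 2 now {2, 5}
Step 3: union(9, 13) -> merged; set of 9 now {9, 13}
Step 4: union(3, 7) -> merged; set of 3 now {3, 7}
Step 5: union(10, 4) -> merged; set of 10 now {4, 10, 11}
Step 6: union(0, 2) -> merged; set of 0 now {0, 2, 5}
Step 7: union(10, 6) -> merged; set of 10 now {4, 6, 10, 11}
Step 8: union(2, 1) -> merged; set of 2 now {0, 1, 2, 5}
Step 9: union(9, 2) -> merged; set of 9 now {0, 1, 2, 5, 9, 13}
Step 10: union(3, 9) -> merged; set of 3 now {0, 1, 2, 3, 5, 7, 9, 13}
Step 11: union(15, 10) -> merged; set of 15 now {4, 6, 10, 11, 15}
Step 12: union(15, 10) -> already same set; set of 15 now {4, 6, 10, 11, 15}
Step 13: union(11, 10) -> already same set; set of 11 now {4, 6, 10, 11, 15}
Step 14: union(7, 3) -> already same set; set of 7 now {0, 1, 2, 3, 5, 7, 9, 13}
Step 15: union(9, 15) -> merged; set of 9 now {0, 1, 2, 3, 4, 5, 6, 7, 9, 10, 11, 13, 15}
Step 16: find(11) -> no change; set of 11 is {0, 1, 2, 3, 4, 5, 6, 7, 9, 10, 11, 13, 15}
Step 17: union(14, 2) -> merged; set of 14 now {0, 1, 2, 3, 4, 5, 6, 7, 9, 10, 11, 13, 14, 15}
Step 18: union(11, 2) -> already same set; set of 11 now {0, 1, 2, 3, 4, 5, 6, 7, 9, 10, 11, 13, 14, 15}
Component of 4: {0, 1, 2, 3, 4, 5, 6, 7, 9, 10, 11, 13, 14, 15}

Answer: 0, 1, 2, 3, 4, 5, 6, 7, 9, 10, 11, 13, 14, 15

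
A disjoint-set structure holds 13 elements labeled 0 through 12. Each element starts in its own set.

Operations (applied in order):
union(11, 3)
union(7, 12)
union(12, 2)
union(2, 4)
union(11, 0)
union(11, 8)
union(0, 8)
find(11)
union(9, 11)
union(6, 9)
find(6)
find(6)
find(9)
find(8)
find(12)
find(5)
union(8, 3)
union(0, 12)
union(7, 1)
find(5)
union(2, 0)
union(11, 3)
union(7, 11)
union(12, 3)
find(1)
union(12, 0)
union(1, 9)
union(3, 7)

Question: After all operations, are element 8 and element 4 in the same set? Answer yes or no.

Step 1: union(11, 3) -> merged; set of 11 now {3, 11}
Step 2: union(7, 12) -> merged; set of 7 now {7, 12}
Step 3: union(12, 2) -> merged; set of 12 now {2, 7, 12}
Step 4: union(2, 4) -> merged; set of 2 now {2, 4, 7, 12}
Step 5: union(11, 0) -> merged; set of 11 now {0, 3, 11}
Step 6: union(11, 8) -> merged; set of 11 now {0, 3, 8, 11}
Step 7: union(0, 8) -> already same set; set of 0 now {0, 3, 8, 11}
Step 8: find(11) -> no change; set of 11 is {0, 3, 8, 11}
Step 9: union(9, 11) -> merged; set of 9 now {0, 3, 8, 9, 11}
Step 10: union(6, 9) -> merged; set of 6 now {0, 3, 6, 8, 9, 11}
Step 11: find(6) -> no change; set of 6 is {0, 3, 6, 8, 9, 11}
Step 12: find(6) -> no change; set of 6 is {0, 3, 6, 8, 9, 11}
Step 13: find(9) -> no change; set of 9 is {0, 3, 6, 8, 9, 11}
Step 14: find(8) -> no change; set of 8 is {0, 3, 6, 8, 9, 11}
Step 15: find(12) -> no change; set of 12 is {2, 4, 7, 12}
Step 16: find(5) -> no change; set of 5 is {5}
Step 17: union(8, 3) -> already same set; set of 8 now {0, 3, 6, 8, 9, 11}
Step 18: union(0, 12) -> merged; set of 0 now {0, 2, 3, 4, 6, 7, 8, 9, 11, 12}
Step 19: union(7, 1) -> merged; set of 7 now {0, 1, 2, 3, 4, 6, 7, 8, 9, 11, 12}
Step 20: find(5) -> no change; set of 5 is {5}
Step 21: union(2, 0) -> already same set; set of 2 now {0, 1, 2, 3, 4, 6, 7, 8, 9, 11, 12}
Step 22: union(11, 3) -> already same set; set of 11 now {0, 1, 2, 3, 4, 6, 7, 8, 9, 11, 12}
Step 23: union(7, 11) -> already same set; set of 7 now {0, 1, 2, 3, 4, 6, 7, 8, 9, 11, 12}
Step 24: union(12, 3) -> already same set; set of 12 now {0, 1, 2, 3, 4, 6, 7, 8, 9, 11, 12}
Step 25: find(1) -> no change; set of 1 is {0, 1, 2, 3, 4, 6, 7, 8, 9, 11, 12}
Step 26: union(12, 0) -> already same set; set of 12 now {0, 1, 2, 3, 4, 6, 7, 8, 9, 11, 12}
Step 27: union(1, 9) -> already same set; set of 1 now {0, 1, 2, 3, 4, 6, 7, 8, 9, 11, 12}
Step 28: union(3, 7) -> already same set; set of 3 now {0, 1, 2, 3, 4, 6, 7, 8, 9, 11, 12}
Set of 8: {0, 1, 2, 3, 4, 6, 7, 8, 9, 11, 12}; 4 is a member.

Answer: yes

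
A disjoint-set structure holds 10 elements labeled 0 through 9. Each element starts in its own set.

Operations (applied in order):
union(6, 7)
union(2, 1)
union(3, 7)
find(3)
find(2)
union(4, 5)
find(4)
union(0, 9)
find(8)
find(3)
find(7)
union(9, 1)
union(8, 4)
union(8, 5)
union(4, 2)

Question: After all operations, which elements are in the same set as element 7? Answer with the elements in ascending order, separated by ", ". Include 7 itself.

Answer: 3, 6, 7

Derivation:
Step 1: union(6, 7) -> merged; set of 6 now {6, 7}
Step 2: union(2, 1) -> merged; set of 2 now {1, 2}
Step 3: union(3, 7) -> merged; set of 3 now {3, 6, 7}
Step 4: find(3) -> no change; set of 3 is {3, 6, 7}
Step 5: find(2) -> no change; set of 2 is {1, 2}
Step 6: union(4, 5) -> merged; set of 4 now {4, 5}
Step 7: find(4) -> no change; set of 4 is {4, 5}
Step 8: union(0, 9) -> merged; set of 0 now {0, 9}
Step 9: find(8) -> no change; set of 8 is {8}
Step 10: find(3) -> no change; set of 3 is {3, 6, 7}
Step 11: find(7) -> no change; set of 7 is {3, 6, 7}
Step 12: union(9, 1) -> merged; set of 9 now {0, 1, 2, 9}
Step 13: union(8, 4) -> merged; set of 8 now {4, 5, 8}
Step 14: union(8, 5) -> already same set; set of 8 now {4, 5, 8}
Step 15: union(4, 2) -> merged; set of 4 now {0, 1, 2, 4, 5, 8, 9}
Component of 7: {3, 6, 7}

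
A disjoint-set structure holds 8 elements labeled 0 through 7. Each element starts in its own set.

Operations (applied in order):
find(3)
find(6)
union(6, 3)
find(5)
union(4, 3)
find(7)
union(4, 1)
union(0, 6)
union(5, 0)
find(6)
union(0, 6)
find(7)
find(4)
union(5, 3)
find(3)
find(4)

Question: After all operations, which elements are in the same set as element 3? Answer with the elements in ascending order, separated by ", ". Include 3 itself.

Step 1: find(3) -> no change; set of 3 is {3}
Step 2: find(6) -> no change; set of 6 is {6}
Step 3: union(6, 3) -> merged; set of 6 now {3, 6}
Step 4: find(5) -> no change; set of 5 is {5}
Step 5: union(4, 3) -> merged; set of 4 now {3, 4, 6}
Step 6: find(7) -> no change; set of 7 is {7}
Step 7: union(4, 1) -> merged; set of 4 now {1, 3, 4, 6}
Step 8: union(0, 6) -> merged; set of 0 now {0, 1, 3, 4, 6}
Step 9: union(5, 0) -> merged; set of 5 now {0, 1, 3, 4, 5, 6}
Step 10: find(6) -> no change; set of 6 is {0, 1, 3, 4, 5, 6}
Step 11: union(0, 6) -> already same set; set of 0 now {0, 1, 3, 4, 5, 6}
Step 12: find(7) -> no change; set of 7 is {7}
Step 13: find(4) -> no change; set of 4 is {0, 1, 3, 4, 5, 6}
Step 14: union(5, 3) -> already same set; set of 5 now {0, 1, 3, 4, 5, 6}
Step 15: find(3) -> no change; set of 3 is {0, 1, 3, 4, 5, 6}
Step 16: find(4) -> no change; set of 4 is {0, 1, 3, 4, 5, 6}
Component of 3: {0, 1, 3, 4, 5, 6}

Answer: 0, 1, 3, 4, 5, 6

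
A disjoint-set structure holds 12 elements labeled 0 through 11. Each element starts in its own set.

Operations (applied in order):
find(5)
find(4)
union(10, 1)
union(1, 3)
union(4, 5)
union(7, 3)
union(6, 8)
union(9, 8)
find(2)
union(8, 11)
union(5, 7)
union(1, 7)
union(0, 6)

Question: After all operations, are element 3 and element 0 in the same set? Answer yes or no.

Step 1: find(5) -> no change; set of 5 is {5}
Step 2: find(4) -> no change; set of 4 is {4}
Step 3: union(10, 1) -> merged; set of 10 now {1, 10}
Step 4: union(1, 3) -> merged; set of 1 now {1, 3, 10}
Step 5: union(4, 5) -> merged; set of 4 now {4, 5}
Step 6: union(7, 3) -> merged; set of 7 now {1, 3, 7, 10}
Step 7: union(6, 8) -> merged; set of 6 now {6, 8}
Step 8: union(9, 8) -> merged; set of 9 now {6, 8, 9}
Step 9: find(2) -> no change; set of 2 is {2}
Step 10: union(8, 11) -> merged; set of 8 now {6, 8, 9, 11}
Step 11: union(5, 7) -> merged; set of 5 now {1, 3, 4, 5, 7, 10}
Step 12: union(1, 7) -> already same set; set of 1 now {1, 3, 4, 5, 7, 10}
Step 13: union(0, 6) -> merged; set of 0 now {0, 6, 8, 9, 11}
Set of 3: {1, 3, 4, 5, 7, 10}; 0 is not a member.

Answer: no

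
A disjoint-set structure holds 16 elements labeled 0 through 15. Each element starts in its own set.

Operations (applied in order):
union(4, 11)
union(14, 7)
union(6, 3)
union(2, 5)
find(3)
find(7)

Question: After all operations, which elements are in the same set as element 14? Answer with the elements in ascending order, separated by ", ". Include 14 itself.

Answer: 7, 14

Derivation:
Step 1: union(4, 11) -> merged; set of 4 now {4, 11}
Step 2: union(14, 7) -> merged; set of 14 now {7, 14}
Step 3: union(6, 3) -> merged; set of 6 now {3, 6}
Step 4: union(2, 5) -> merged; set of 2 now {2, 5}
Step 5: find(3) -> no change; set of 3 is {3, 6}
Step 6: find(7) -> no change; set of 7 is {7, 14}
Component of 14: {7, 14}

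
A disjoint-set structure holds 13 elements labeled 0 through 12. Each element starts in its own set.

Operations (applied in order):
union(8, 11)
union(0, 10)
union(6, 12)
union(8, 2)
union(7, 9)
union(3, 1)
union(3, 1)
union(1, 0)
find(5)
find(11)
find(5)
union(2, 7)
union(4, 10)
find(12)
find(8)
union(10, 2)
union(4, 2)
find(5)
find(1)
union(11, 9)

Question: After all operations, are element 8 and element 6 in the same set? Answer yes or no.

Step 1: union(8, 11) -> merged; set of 8 now {8, 11}
Step 2: union(0, 10) -> merged; set of 0 now {0, 10}
Step 3: union(6, 12) -> merged; set of 6 now {6, 12}
Step 4: union(8, 2) -> merged; set of 8 now {2, 8, 11}
Step 5: union(7, 9) -> merged; set of 7 now {7, 9}
Step 6: union(3, 1) -> merged; set of 3 now {1, 3}
Step 7: union(3, 1) -> already same set; set of 3 now {1, 3}
Step 8: union(1, 0) -> merged; set of 1 now {0, 1, 3, 10}
Step 9: find(5) -> no change; set of 5 is {5}
Step 10: find(11) -> no change; set of 11 is {2, 8, 11}
Step 11: find(5) -> no change; set of 5 is {5}
Step 12: union(2, 7) -> merged; set of 2 now {2, 7, 8, 9, 11}
Step 13: union(4, 10) -> merged; set of 4 now {0, 1, 3, 4, 10}
Step 14: find(12) -> no change; set of 12 is {6, 12}
Step 15: find(8) -> no change; set of 8 is {2, 7, 8, 9, 11}
Step 16: union(10, 2) -> merged; set of 10 now {0, 1, 2, 3, 4, 7, 8, 9, 10, 11}
Step 17: union(4, 2) -> already same set; set of 4 now {0, 1, 2, 3, 4, 7, 8, 9, 10, 11}
Step 18: find(5) -> no change; set of 5 is {5}
Step 19: find(1) -> no change; set of 1 is {0, 1, 2, 3, 4, 7, 8, 9, 10, 11}
Step 20: union(11, 9) -> already same set; set of 11 now {0, 1, 2, 3, 4, 7, 8, 9, 10, 11}
Set of 8: {0, 1, 2, 3, 4, 7, 8, 9, 10, 11}; 6 is not a member.

Answer: no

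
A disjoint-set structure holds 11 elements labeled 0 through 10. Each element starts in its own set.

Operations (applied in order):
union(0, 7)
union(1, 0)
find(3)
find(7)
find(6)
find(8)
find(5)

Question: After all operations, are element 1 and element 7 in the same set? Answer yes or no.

Step 1: union(0, 7) -> merged; set of 0 now {0, 7}
Step 2: union(1, 0) -> merged; set of 1 now {0, 1, 7}
Step 3: find(3) -> no change; set of 3 is {3}
Step 4: find(7) -> no change; set of 7 is {0, 1, 7}
Step 5: find(6) -> no change; set of 6 is {6}
Step 6: find(8) -> no change; set of 8 is {8}
Step 7: find(5) -> no change; set of 5 is {5}
Set of 1: {0, 1, 7}; 7 is a member.

Answer: yes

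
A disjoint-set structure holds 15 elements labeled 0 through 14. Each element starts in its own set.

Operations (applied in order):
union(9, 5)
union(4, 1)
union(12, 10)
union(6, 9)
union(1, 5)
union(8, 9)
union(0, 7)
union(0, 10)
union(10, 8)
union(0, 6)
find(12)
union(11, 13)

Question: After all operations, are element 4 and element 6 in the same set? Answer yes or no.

Answer: yes

Derivation:
Step 1: union(9, 5) -> merged; set of 9 now {5, 9}
Step 2: union(4, 1) -> merged; set of 4 now {1, 4}
Step 3: union(12, 10) -> merged; set of 12 now {10, 12}
Step 4: union(6, 9) -> merged; set of 6 now {5, 6, 9}
Step 5: union(1, 5) -> merged; set of 1 now {1, 4, 5, 6, 9}
Step 6: union(8, 9) -> merged; set of 8 now {1, 4, 5, 6, 8, 9}
Step 7: union(0, 7) -> merged; set of 0 now {0, 7}
Step 8: union(0, 10) -> merged; set of 0 now {0, 7, 10, 12}
Step 9: union(10, 8) -> merged; set of 10 now {0, 1, 4, 5, 6, 7, 8, 9, 10, 12}
Step 10: union(0, 6) -> already same set; set of 0 now {0, 1, 4, 5, 6, 7, 8, 9, 10, 12}
Step 11: find(12) -> no change; set of 12 is {0, 1, 4, 5, 6, 7, 8, 9, 10, 12}
Step 12: union(11, 13) -> merged; set of 11 now {11, 13}
Set of 4: {0, 1, 4, 5, 6, 7, 8, 9, 10, 12}; 6 is a member.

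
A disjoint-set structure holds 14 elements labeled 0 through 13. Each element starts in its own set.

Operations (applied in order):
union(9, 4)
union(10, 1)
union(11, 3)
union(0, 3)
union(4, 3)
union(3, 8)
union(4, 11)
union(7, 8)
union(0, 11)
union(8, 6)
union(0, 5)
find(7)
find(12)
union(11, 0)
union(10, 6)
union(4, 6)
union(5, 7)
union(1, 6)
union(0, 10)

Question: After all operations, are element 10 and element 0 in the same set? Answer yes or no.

Step 1: union(9, 4) -> merged; set of 9 now {4, 9}
Step 2: union(10, 1) -> merged; set of 10 now {1, 10}
Step 3: union(11, 3) -> merged; set of 11 now {3, 11}
Step 4: union(0, 3) -> merged; set of 0 now {0, 3, 11}
Step 5: union(4, 3) -> merged; set of 4 now {0, 3, 4, 9, 11}
Step 6: union(3, 8) -> merged; set of 3 now {0, 3, 4, 8, 9, 11}
Step 7: union(4, 11) -> already same set; set of 4 now {0, 3, 4, 8, 9, 11}
Step 8: union(7, 8) -> merged; set of 7 now {0, 3, 4, 7, 8, 9, 11}
Step 9: union(0, 11) -> already same set; set of 0 now {0, 3, 4, 7, 8, 9, 11}
Step 10: union(8, 6) -> merged; set of 8 now {0, 3, 4, 6, 7, 8, 9, 11}
Step 11: union(0, 5) -> merged; set of 0 now {0, 3, 4, 5, 6, 7, 8, 9, 11}
Step 12: find(7) -> no change; set of 7 is {0, 3, 4, 5, 6, 7, 8, 9, 11}
Step 13: find(12) -> no change; set of 12 is {12}
Step 14: union(11, 0) -> already same set; set of 11 now {0, 3, 4, 5, 6, 7, 8, 9, 11}
Step 15: union(10, 6) -> merged; set of 10 now {0, 1, 3, 4, 5, 6, 7, 8, 9, 10, 11}
Step 16: union(4, 6) -> already same set; set of 4 now {0, 1, 3, 4, 5, 6, 7, 8, 9, 10, 11}
Step 17: union(5, 7) -> already same set; set of 5 now {0, 1, 3, 4, 5, 6, 7, 8, 9, 10, 11}
Step 18: union(1, 6) -> already same set; set of 1 now {0, 1, 3, 4, 5, 6, 7, 8, 9, 10, 11}
Step 19: union(0, 10) -> already same set; set of 0 now {0, 1, 3, 4, 5, 6, 7, 8, 9, 10, 11}
Set of 10: {0, 1, 3, 4, 5, 6, 7, 8, 9, 10, 11}; 0 is a member.

Answer: yes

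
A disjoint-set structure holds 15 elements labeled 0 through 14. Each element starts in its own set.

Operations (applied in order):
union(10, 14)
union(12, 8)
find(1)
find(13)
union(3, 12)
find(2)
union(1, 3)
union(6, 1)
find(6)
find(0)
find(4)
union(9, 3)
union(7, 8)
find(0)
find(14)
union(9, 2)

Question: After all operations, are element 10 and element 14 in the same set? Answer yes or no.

Step 1: union(10, 14) -> merged; set of 10 now {10, 14}
Step 2: union(12, 8) -> merged; set of 12 now {8, 12}
Step 3: find(1) -> no change; set of 1 is {1}
Step 4: find(13) -> no change; set of 13 is {13}
Step 5: union(3, 12) -> merged; set of 3 now {3, 8, 12}
Step 6: find(2) -> no change; set of 2 is {2}
Step 7: union(1, 3) -> merged; set of 1 now {1, 3, 8, 12}
Step 8: union(6, 1) -> merged; set of 6 now {1, 3, 6, 8, 12}
Step 9: find(6) -> no change; set of 6 is {1, 3, 6, 8, 12}
Step 10: find(0) -> no change; set of 0 is {0}
Step 11: find(4) -> no change; set of 4 is {4}
Step 12: union(9, 3) -> merged; set of 9 now {1, 3, 6, 8, 9, 12}
Step 13: union(7, 8) -> merged; set of 7 now {1, 3, 6, 7, 8, 9, 12}
Step 14: find(0) -> no change; set of 0 is {0}
Step 15: find(14) -> no change; set of 14 is {10, 14}
Step 16: union(9, 2) -> merged; set of 9 now {1, 2, 3, 6, 7, 8, 9, 12}
Set of 10: {10, 14}; 14 is a member.

Answer: yes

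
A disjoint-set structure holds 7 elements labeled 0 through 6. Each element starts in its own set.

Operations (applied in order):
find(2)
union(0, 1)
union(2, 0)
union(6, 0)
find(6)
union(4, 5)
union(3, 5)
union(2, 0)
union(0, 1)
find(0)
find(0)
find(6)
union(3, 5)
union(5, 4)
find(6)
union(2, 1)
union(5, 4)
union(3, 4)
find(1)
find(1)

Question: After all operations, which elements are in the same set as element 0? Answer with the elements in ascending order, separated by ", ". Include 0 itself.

Step 1: find(2) -> no change; set of 2 is {2}
Step 2: union(0, 1) -> merged; set of 0 now {0, 1}
Step 3: union(2, 0) -> merged; set of 2 now {0, 1, 2}
Step 4: union(6, 0) -> merged; set of 6 now {0, 1, 2, 6}
Step 5: find(6) -> no change; set of 6 is {0, 1, 2, 6}
Step 6: union(4, 5) -> merged; set of 4 now {4, 5}
Step 7: union(3, 5) -> merged; set of 3 now {3, 4, 5}
Step 8: union(2, 0) -> already same set; set of 2 now {0, 1, 2, 6}
Step 9: union(0, 1) -> already same set; set of 0 now {0, 1, 2, 6}
Step 10: find(0) -> no change; set of 0 is {0, 1, 2, 6}
Step 11: find(0) -> no change; set of 0 is {0, 1, 2, 6}
Step 12: find(6) -> no change; set of 6 is {0, 1, 2, 6}
Step 13: union(3, 5) -> already same set; set of 3 now {3, 4, 5}
Step 14: union(5, 4) -> already same set; set of 5 now {3, 4, 5}
Step 15: find(6) -> no change; set of 6 is {0, 1, 2, 6}
Step 16: union(2, 1) -> already same set; set of 2 now {0, 1, 2, 6}
Step 17: union(5, 4) -> already same set; set of 5 now {3, 4, 5}
Step 18: union(3, 4) -> already same set; set of 3 now {3, 4, 5}
Step 19: find(1) -> no change; set of 1 is {0, 1, 2, 6}
Step 20: find(1) -> no change; set of 1 is {0, 1, 2, 6}
Component of 0: {0, 1, 2, 6}

Answer: 0, 1, 2, 6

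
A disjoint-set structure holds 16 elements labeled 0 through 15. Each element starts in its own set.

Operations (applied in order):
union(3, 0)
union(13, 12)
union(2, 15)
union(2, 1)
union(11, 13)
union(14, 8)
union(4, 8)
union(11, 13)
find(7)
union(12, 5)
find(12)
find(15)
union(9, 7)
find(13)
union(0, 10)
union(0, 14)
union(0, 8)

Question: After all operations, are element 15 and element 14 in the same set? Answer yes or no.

Step 1: union(3, 0) -> merged; set of 3 now {0, 3}
Step 2: union(13, 12) -> merged; set of 13 now {12, 13}
Step 3: union(2, 15) -> merged; set of 2 now {2, 15}
Step 4: union(2, 1) -> merged; set of 2 now {1, 2, 15}
Step 5: union(11, 13) -> merged; set of 11 now {11, 12, 13}
Step 6: union(14, 8) -> merged; set of 14 now {8, 14}
Step 7: union(4, 8) -> merged; set of 4 now {4, 8, 14}
Step 8: union(11, 13) -> already same set; set of 11 now {11, 12, 13}
Step 9: find(7) -> no change; set of 7 is {7}
Step 10: union(12, 5) -> merged; set of 12 now {5, 11, 12, 13}
Step 11: find(12) -> no change; set of 12 is {5, 11, 12, 13}
Step 12: find(15) -> no change; set of 15 is {1, 2, 15}
Step 13: union(9, 7) -> merged; set of 9 now {7, 9}
Step 14: find(13) -> no change; set of 13 is {5, 11, 12, 13}
Step 15: union(0, 10) -> merged; set of 0 now {0, 3, 10}
Step 16: union(0, 14) -> merged; set of 0 now {0, 3, 4, 8, 10, 14}
Step 17: union(0, 8) -> already same set; set of 0 now {0, 3, 4, 8, 10, 14}
Set of 15: {1, 2, 15}; 14 is not a member.

Answer: no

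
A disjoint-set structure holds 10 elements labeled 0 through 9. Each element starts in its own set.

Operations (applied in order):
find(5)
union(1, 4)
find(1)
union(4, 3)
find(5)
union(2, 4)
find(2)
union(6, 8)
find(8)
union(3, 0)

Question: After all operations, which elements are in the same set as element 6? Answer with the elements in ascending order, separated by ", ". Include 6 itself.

Answer: 6, 8

Derivation:
Step 1: find(5) -> no change; set of 5 is {5}
Step 2: union(1, 4) -> merged; set of 1 now {1, 4}
Step 3: find(1) -> no change; set of 1 is {1, 4}
Step 4: union(4, 3) -> merged; set of 4 now {1, 3, 4}
Step 5: find(5) -> no change; set of 5 is {5}
Step 6: union(2, 4) -> merged; set of 2 now {1, 2, 3, 4}
Step 7: find(2) -> no change; set of 2 is {1, 2, 3, 4}
Step 8: union(6, 8) -> merged; set of 6 now {6, 8}
Step 9: find(8) -> no change; set of 8 is {6, 8}
Step 10: union(3, 0) -> merged; set of 3 now {0, 1, 2, 3, 4}
Component of 6: {6, 8}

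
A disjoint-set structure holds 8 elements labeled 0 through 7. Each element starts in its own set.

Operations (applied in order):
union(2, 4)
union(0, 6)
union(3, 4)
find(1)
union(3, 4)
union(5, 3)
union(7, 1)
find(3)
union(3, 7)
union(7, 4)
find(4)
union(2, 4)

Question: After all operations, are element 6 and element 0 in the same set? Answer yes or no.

Answer: yes

Derivation:
Step 1: union(2, 4) -> merged; set of 2 now {2, 4}
Step 2: union(0, 6) -> merged; set of 0 now {0, 6}
Step 3: union(3, 4) -> merged; set of 3 now {2, 3, 4}
Step 4: find(1) -> no change; set of 1 is {1}
Step 5: union(3, 4) -> already same set; set of 3 now {2, 3, 4}
Step 6: union(5, 3) -> merged; set of 5 now {2, 3, 4, 5}
Step 7: union(7, 1) -> merged; set of 7 now {1, 7}
Step 8: find(3) -> no change; set of 3 is {2, 3, 4, 5}
Step 9: union(3, 7) -> merged; set of 3 now {1, 2, 3, 4, 5, 7}
Step 10: union(7, 4) -> already same set; set of 7 now {1, 2, 3, 4, 5, 7}
Step 11: find(4) -> no change; set of 4 is {1, 2, 3, 4, 5, 7}
Step 12: union(2, 4) -> already same set; set of 2 now {1, 2, 3, 4, 5, 7}
Set of 6: {0, 6}; 0 is a member.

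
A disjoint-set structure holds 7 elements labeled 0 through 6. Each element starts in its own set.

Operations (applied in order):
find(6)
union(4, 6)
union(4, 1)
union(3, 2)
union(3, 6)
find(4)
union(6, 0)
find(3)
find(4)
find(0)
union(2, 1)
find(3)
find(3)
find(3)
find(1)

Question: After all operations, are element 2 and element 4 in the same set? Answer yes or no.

Step 1: find(6) -> no change; set of 6 is {6}
Step 2: union(4, 6) -> merged; set of 4 now {4, 6}
Step 3: union(4, 1) -> merged; set of 4 now {1, 4, 6}
Step 4: union(3, 2) -> merged; set of 3 now {2, 3}
Step 5: union(3, 6) -> merged; set of 3 now {1, 2, 3, 4, 6}
Step 6: find(4) -> no change; set of 4 is {1, 2, 3, 4, 6}
Step 7: union(6, 0) -> merged; set of 6 now {0, 1, 2, 3, 4, 6}
Step 8: find(3) -> no change; set of 3 is {0, 1, 2, 3, 4, 6}
Step 9: find(4) -> no change; set of 4 is {0, 1, 2, 3, 4, 6}
Step 10: find(0) -> no change; set of 0 is {0, 1, 2, 3, 4, 6}
Step 11: union(2, 1) -> already same set; set of 2 now {0, 1, 2, 3, 4, 6}
Step 12: find(3) -> no change; set of 3 is {0, 1, 2, 3, 4, 6}
Step 13: find(3) -> no change; set of 3 is {0, 1, 2, 3, 4, 6}
Step 14: find(3) -> no change; set of 3 is {0, 1, 2, 3, 4, 6}
Step 15: find(1) -> no change; set of 1 is {0, 1, 2, 3, 4, 6}
Set of 2: {0, 1, 2, 3, 4, 6}; 4 is a member.

Answer: yes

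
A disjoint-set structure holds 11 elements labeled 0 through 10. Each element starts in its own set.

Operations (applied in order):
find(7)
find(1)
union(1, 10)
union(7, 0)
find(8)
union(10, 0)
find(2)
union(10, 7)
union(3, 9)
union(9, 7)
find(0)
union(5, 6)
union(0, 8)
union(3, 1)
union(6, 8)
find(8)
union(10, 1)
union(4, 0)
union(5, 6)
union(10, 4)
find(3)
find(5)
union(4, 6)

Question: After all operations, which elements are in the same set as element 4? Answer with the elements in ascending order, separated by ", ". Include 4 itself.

Step 1: find(7) -> no change; set of 7 is {7}
Step 2: find(1) -> no change; set of 1 is {1}
Step 3: union(1, 10) -> merged; set of 1 now {1, 10}
Step 4: union(7, 0) -> merged; set of 7 now {0, 7}
Step 5: find(8) -> no change; set of 8 is {8}
Step 6: union(10, 0) -> merged; set of 10 now {0, 1, 7, 10}
Step 7: find(2) -> no change; set of 2 is {2}
Step 8: union(10, 7) -> already same set; set of 10 now {0, 1, 7, 10}
Step 9: union(3, 9) -> merged; set of 3 now {3, 9}
Step 10: union(9, 7) -> merged; set of 9 now {0, 1, 3, 7, 9, 10}
Step 11: find(0) -> no change; set of 0 is {0, 1, 3, 7, 9, 10}
Step 12: union(5, 6) -> merged; set of 5 now {5, 6}
Step 13: union(0, 8) -> merged; set of 0 now {0, 1, 3, 7, 8, 9, 10}
Step 14: union(3, 1) -> already same set; set of 3 now {0, 1, 3, 7, 8, 9, 10}
Step 15: union(6, 8) -> merged; set of 6 now {0, 1, 3, 5, 6, 7, 8, 9, 10}
Step 16: find(8) -> no change; set of 8 is {0, 1, 3, 5, 6, 7, 8, 9, 10}
Step 17: union(10, 1) -> already same set; set of 10 now {0, 1, 3, 5, 6, 7, 8, 9, 10}
Step 18: union(4, 0) -> merged; set of 4 now {0, 1, 3, 4, 5, 6, 7, 8, 9, 10}
Step 19: union(5, 6) -> already same set; set of 5 now {0, 1, 3, 4, 5, 6, 7, 8, 9, 10}
Step 20: union(10, 4) -> already same set; set of 10 now {0, 1, 3, 4, 5, 6, 7, 8, 9, 10}
Step 21: find(3) -> no change; set of 3 is {0, 1, 3, 4, 5, 6, 7, 8, 9, 10}
Step 22: find(5) -> no change; set of 5 is {0, 1, 3, 4, 5, 6, 7, 8, 9, 10}
Step 23: union(4, 6) -> already same set; set of 4 now {0, 1, 3, 4, 5, 6, 7, 8, 9, 10}
Component of 4: {0, 1, 3, 4, 5, 6, 7, 8, 9, 10}

Answer: 0, 1, 3, 4, 5, 6, 7, 8, 9, 10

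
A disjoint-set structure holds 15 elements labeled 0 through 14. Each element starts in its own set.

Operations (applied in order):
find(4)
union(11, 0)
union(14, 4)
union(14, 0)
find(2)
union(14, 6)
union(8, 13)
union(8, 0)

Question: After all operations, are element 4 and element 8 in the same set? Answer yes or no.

Step 1: find(4) -> no change; set of 4 is {4}
Step 2: union(11, 0) -> merged; set of 11 now {0, 11}
Step 3: union(14, 4) -> merged; set of 14 now {4, 14}
Step 4: union(14, 0) -> merged; set of 14 now {0, 4, 11, 14}
Step 5: find(2) -> no change; set of 2 is {2}
Step 6: union(14, 6) -> merged; set of 14 now {0, 4, 6, 11, 14}
Step 7: union(8, 13) -> merged; set of 8 now {8, 13}
Step 8: union(8, 0) -> merged; set of 8 now {0, 4, 6, 8, 11, 13, 14}
Set of 4: {0, 4, 6, 8, 11, 13, 14}; 8 is a member.

Answer: yes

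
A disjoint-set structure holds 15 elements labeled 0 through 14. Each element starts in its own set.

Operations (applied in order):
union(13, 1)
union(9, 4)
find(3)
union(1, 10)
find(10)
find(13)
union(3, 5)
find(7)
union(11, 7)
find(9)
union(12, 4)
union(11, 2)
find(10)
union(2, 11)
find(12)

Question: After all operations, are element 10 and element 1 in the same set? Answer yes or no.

Answer: yes

Derivation:
Step 1: union(13, 1) -> merged; set of 13 now {1, 13}
Step 2: union(9, 4) -> merged; set of 9 now {4, 9}
Step 3: find(3) -> no change; set of 3 is {3}
Step 4: union(1, 10) -> merged; set of 1 now {1, 10, 13}
Step 5: find(10) -> no change; set of 10 is {1, 10, 13}
Step 6: find(13) -> no change; set of 13 is {1, 10, 13}
Step 7: union(3, 5) -> merged; set of 3 now {3, 5}
Step 8: find(7) -> no change; set of 7 is {7}
Step 9: union(11, 7) -> merged; set of 11 now {7, 11}
Step 10: find(9) -> no change; set of 9 is {4, 9}
Step 11: union(12, 4) -> merged; set of 12 now {4, 9, 12}
Step 12: union(11, 2) -> merged; set of 11 now {2, 7, 11}
Step 13: find(10) -> no change; set of 10 is {1, 10, 13}
Step 14: union(2, 11) -> already same set; set of 2 now {2, 7, 11}
Step 15: find(12) -> no change; set of 12 is {4, 9, 12}
Set of 10: {1, 10, 13}; 1 is a member.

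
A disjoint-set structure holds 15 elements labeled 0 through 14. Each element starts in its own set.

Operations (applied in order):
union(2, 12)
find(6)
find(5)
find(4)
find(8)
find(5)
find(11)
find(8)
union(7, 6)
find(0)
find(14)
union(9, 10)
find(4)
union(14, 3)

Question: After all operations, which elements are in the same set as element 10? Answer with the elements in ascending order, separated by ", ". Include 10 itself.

Answer: 9, 10

Derivation:
Step 1: union(2, 12) -> merged; set of 2 now {2, 12}
Step 2: find(6) -> no change; set of 6 is {6}
Step 3: find(5) -> no change; set of 5 is {5}
Step 4: find(4) -> no change; set of 4 is {4}
Step 5: find(8) -> no change; set of 8 is {8}
Step 6: find(5) -> no change; set of 5 is {5}
Step 7: find(11) -> no change; set of 11 is {11}
Step 8: find(8) -> no change; set of 8 is {8}
Step 9: union(7, 6) -> merged; set of 7 now {6, 7}
Step 10: find(0) -> no change; set of 0 is {0}
Step 11: find(14) -> no change; set of 14 is {14}
Step 12: union(9, 10) -> merged; set of 9 now {9, 10}
Step 13: find(4) -> no change; set of 4 is {4}
Step 14: union(14, 3) -> merged; set of 14 now {3, 14}
Component of 10: {9, 10}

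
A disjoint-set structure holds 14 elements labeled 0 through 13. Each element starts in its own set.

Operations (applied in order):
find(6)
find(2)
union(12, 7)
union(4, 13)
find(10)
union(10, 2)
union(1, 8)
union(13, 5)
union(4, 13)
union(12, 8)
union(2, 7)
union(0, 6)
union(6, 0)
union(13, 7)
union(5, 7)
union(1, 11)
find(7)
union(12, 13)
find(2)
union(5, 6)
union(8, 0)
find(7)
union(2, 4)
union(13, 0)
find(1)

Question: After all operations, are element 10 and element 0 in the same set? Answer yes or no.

Answer: yes

Derivation:
Step 1: find(6) -> no change; set of 6 is {6}
Step 2: find(2) -> no change; set of 2 is {2}
Step 3: union(12, 7) -> merged; set of 12 now {7, 12}
Step 4: union(4, 13) -> merged; set of 4 now {4, 13}
Step 5: find(10) -> no change; set of 10 is {10}
Step 6: union(10, 2) -> merged; set of 10 now {2, 10}
Step 7: union(1, 8) -> merged; set of 1 now {1, 8}
Step 8: union(13, 5) -> merged; set of 13 now {4, 5, 13}
Step 9: union(4, 13) -> already same set; set of 4 now {4, 5, 13}
Step 10: union(12, 8) -> merged; set of 12 now {1, 7, 8, 12}
Step 11: union(2, 7) -> merged; set of 2 now {1, 2, 7, 8, 10, 12}
Step 12: union(0, 6) -> merged; set of 0 now {0, 6}
Step 13: union(6, 0) -> already same set; set of 6 now {0, 6}
Step 14: union(13, 7) -> merged; set of 13 now {1, 2, 4, 5, 7, 8, 10, 12, 13}
Step 15: union(5, 7) -> already same set; set of 5 now {1, 2, 4, 5, 7, 8, 10, 12, 13}
Step 16: union(1, 11) -> merged; set of 1 now {1, 2, 4, 5, 7, 8, 10, 11, 12, 13}
Step 17: find(7) -> no change; set of 7 is {1, 2, 4, 5, 7, 8, 10, 11, 12, 13}
Step 18: union(12, 13) -> already same set; set of 12 now {1, 2, 4, 5, 7, 8, 10, 11, 12, 13}
Step 19: find(2) -> no change; set of 2 is {1, 2, 4, 5, 7, 8, 10, 11, 12, 13}
Step 20: union(5, 6) -> merged; set of 5 now {0, 1, 2, 4, 5, 6, 7, 8, 10, 11, 12, 13}
Step 21: union(8, 0) -> already same set; set of 8 now {0, 1, 2, 4, 5, 6, 7, 8, 10, 11, 12, 13}
Step 22: find(7) -> no change; set of 7 is {0, 1, 2, 4, 5, 6, 7, 8, 10, 11, 12, 13}
Step 23: union(2, 4) -> already same set; set of 2 now {0, 1, 2, 4, 5, 6, 7, 8, 10, 11, 12, 13}
Step 24: union(13, 0) -> already same set; set of 13 now {0, 1, 2, 4, 5, 6, 7, 8, 10, 11, 12, 13}
Step 25: find(1) -> no change; set of 1 is {0, 1, 2, 4, 5, 6, 7, 8, 10, 11, 12, 13}
Set of 10: {0, 1, 2, 4, 5, 6, 7, 8, 10, 11, 12, 13}; 0 is a member.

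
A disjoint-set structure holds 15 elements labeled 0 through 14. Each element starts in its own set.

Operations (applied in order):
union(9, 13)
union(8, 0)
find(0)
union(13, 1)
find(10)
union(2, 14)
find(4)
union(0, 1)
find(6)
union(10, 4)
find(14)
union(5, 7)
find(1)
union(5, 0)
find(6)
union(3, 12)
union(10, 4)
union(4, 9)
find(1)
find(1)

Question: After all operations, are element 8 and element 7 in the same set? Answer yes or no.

Answer: yes

Derivation:
Step 1: union(9, 13) -> merged; set of 9 now {9, 13}
Step 2: union(8, 0) -> merged; set of 8 now {0, 8}
Step 3: find(0) -> no change; set of 0 is {0, 8}
Step 4: union(13, 1) -> merged; set of 13 now {1, 9, 13}
Step 5: find(10) -> no change; set of 10 is {10}
Step 6: union(2, 14) -> merged; set of 2 now {2, 14}
Step 7: find(4) -> no change; set of 4 is {4}
Step 8: union(0, 1) -> merged; set of 0 now {0, 1, 8, 9, 13}
Step 9: find(6) -> no change; set of 6 is {6}
Step 10: union(10, 4) -> merged; set of 10 now {4, 10}
Step 11: find(14) -> no change; set of 14 is {2, 14}
Step 12: union(5, 7) -> merged; set of 5 now {5, 7}
Step 13: find(1) -> no change; set of 1 is {0, 1, 8, 9, 13}
Step 14: union(5, 0) -> merged; set of 5 now {0, 1, 5, 7, 8, 9, 13}
Step 15: find(6) -> no change; set of 6 is {6}
Step 16: union(3, 12) -> merged; set of 3 now {3, 12}
Step 17: union(10, 4) -> already same set; set of 10 now {4, 10}
Step 18: union(4, 9) -> merged; set of 4 now {0, 1, 4, 5, 7, 8, 9, 10, 13}
Step 19: find(1) -> no change; set of 1 is {0, 1, 4, 5, 7, 8, 9, 10, 13}
Step 20: find(1) -> no change; set of 1 is {0, 1, 4, 5, 7, 8, 9, 10, 13}
Set of 8: {0, 1, 4, 5, 7, 8, 9, 10, 13}; 7 is a member.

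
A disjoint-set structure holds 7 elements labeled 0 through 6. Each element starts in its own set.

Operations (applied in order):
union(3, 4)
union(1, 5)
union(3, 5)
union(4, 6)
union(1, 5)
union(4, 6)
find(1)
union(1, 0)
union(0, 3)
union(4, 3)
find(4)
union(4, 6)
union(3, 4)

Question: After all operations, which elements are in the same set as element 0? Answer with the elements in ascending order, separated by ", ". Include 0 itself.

Step 1: union(3, 4) -> merged; set of 3 now {3, 4}
Step 2: union(1, 5) -> merged; set of 1 now {1, 5}
Step 3: union(3, 5) -> merged; set of 3 now {1, 3, 4, 5}
Step 4: union(4, 6) -> merged; set of 4 now {1, 3, 4, 5, 6}
Step 5: union(1, 5) -> already same set; set of 1 now {1, 3, 4, 5, 6}
Step 6: union(4, 6) -> already same set; set of 4 now {1, 3, 4, 5, 6}
Step 7: find(1) -> no change; set of 1 is {1, 3, 4, 5, 6}
Step 8: union(1, 0) -> merged; set of 1 now {0, 1, 3, 4, 5, 6}
Step 9: union(0, 3) -> already same set; set of 0 now {0, 1, 3, 4, 5, 6}
Step 10: union(4, 3) -> already same set; set of 4 now {0, 1, 3, 4, 5, 6}
Step 11: find(4) -> no change; set of 4 is {0, 1, 3, 4, 5, 6}
Step 12: union(4, 6) -> already same set; set of 4 now {0, 1, 3, 4, 5, 6}
Step 13: union(3, 4) -> already same set; set of 3 now {0, 1, 3, 4, 5, 6}
Component of 0: {0, 1, 3, 4, 5, 6}

Answer: 0, 1, 3, 4, 5, 6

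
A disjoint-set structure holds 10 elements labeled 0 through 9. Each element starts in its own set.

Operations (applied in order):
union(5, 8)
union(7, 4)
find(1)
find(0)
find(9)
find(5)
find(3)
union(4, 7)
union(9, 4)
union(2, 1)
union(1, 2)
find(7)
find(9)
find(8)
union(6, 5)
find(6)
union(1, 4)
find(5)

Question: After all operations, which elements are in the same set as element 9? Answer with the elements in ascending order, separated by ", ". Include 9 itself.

Answer: 1, 2, 4, 7, 9

Derivation:
Step 1: union(5, 8) -> merged; set of 5 now {5, 8}
Step 2: union(7, 4) -> merged; set of 7 now {4, 7}
Step 3: find(1) -> no change; set of 1 is {1}
Step 4: find(0) -> no change; set of 0 is {0}
Step 5: find(9) -> no change; set of 9 is {9}
Step 6: find(5) -> no change; set of 5 is {5, 8}
Step 7: find(3) -> no change; set of 3 is {3}
Step 8: union(4, 7) -> already same set; set of 4 now {4, 7}
Step 9: union(9, 4) -> merged; set of 9 now {4, 7, 9}
Step 10: union(2, 1) -> merged; set of 2 now {1, 2}
Step 11: union(1, 2) -> already same set; set of 1 now {1, 2}
Step 12: find(7) -> no change; set of 7 is {4, 7, 9}
Step 13: find(9) -> no change; set of 9 is {4, 7, 9}
Step 14: find(8) -> no change; set of 8 is {5, 8}
Step 15: union(6, 5) -> merged; set of 6 now {5, 6, 8}
Step 16: find(6) -> no change; set of 6 is {5, 6, 8}
Step 17: union(1, 4) -> merged; set of 1 now {1, 2, 4, 7, 9}
Step 18: find(5) -> no change; set of 5 is {5, 6, 8}
Component of 9: {1, 2, 4, 7, 9}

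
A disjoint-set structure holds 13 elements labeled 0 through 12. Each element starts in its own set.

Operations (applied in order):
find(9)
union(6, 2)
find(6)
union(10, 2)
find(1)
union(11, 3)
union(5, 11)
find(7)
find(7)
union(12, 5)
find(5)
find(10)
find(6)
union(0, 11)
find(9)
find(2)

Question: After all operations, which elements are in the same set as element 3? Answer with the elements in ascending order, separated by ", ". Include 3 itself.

Answer: 0, 3, 5, 11, 12

Derivation:
Step 1: find(9) -> no change; set of 9 is {9}
Step 2: union(6, 2) -> merged; set of 6 now {2, 6}
Step 3: find(6) -> no change; set of 6 is {2, 6}
Step 4: union(10, 2) -> merged; set of 10 now {2, 6, 10}
Step 5: find(1) -> no change; set of 1 is {1}
Step 6: union(11, 3) -> merged; set of 11 now {3, 11}
Step 7: union(5, 11) -> merged; set of 5 now {3, 5, 11}
Step 8: find(7) -> no change; set of 7 is {7}
Step 9: find(7) -> no change; set of 7 is {7}
Step 10: union(12, 5) -> merged; set of 12 now {3, 5, 11, 12}
Step 11: find(5) -> no change; set of 5 is {3, 5, 11, 12}
Step 12: find(10) -> no change; set of 10 is {2, 6, 10}
Step 13: find(6) -> no change; set of 6 is {2, 6, 10}
Step 14: union(0, 11) -> merged; set of 0 now {0, 3, 5, 11, 12}
Step 15: find(9) -> no change; set of 9 is {9}
Step 16: find(2) -> no change; set of 2 is {2, 6, 10}
Component of 3: {0, 3, 5, 11, 12}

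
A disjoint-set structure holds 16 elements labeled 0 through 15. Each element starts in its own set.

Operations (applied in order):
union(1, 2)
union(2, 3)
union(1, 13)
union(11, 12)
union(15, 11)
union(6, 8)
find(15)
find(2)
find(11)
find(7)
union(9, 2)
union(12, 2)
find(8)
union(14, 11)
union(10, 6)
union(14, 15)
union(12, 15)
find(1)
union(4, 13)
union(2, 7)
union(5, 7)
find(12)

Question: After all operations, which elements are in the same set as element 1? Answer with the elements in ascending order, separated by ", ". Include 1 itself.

Answer: 1, 2, 3, 4, 5, 7, 9, 11, 12, 13, 14, 15

Derivation:
Step 1: union(1, 2) -> merged; set of 1 now {1, 2}
Step 2: union(2, 3) -> merged; set of 2 now {1, 2, 3}
Step 3: union(1, 13) -> merged; set of 1 now {1, 2, 3, 13}
Step 4: union(11, 12) -> merged; set of 11 now {11, 12}
Step 5: union(15, 11) -> merged; set of 15 now {11, 12, 15}
Step 6: union(6, 8) -> merged; set of 6 now {6, 8}
Step 7: find(15) -> no change; set of 15 is {11, 12, 15}
Step 8: find(2) -> no change; set of 2 is {1, 2, 3, 13}
Step 9: find(11) -> no change; set of 11 is {11, 12, 15}
Step 10: find(7) -> no change; set of 7 is {7}
Step 11: union(9, 2) -> merged; set of 9 now {1, 2, 3, 9, 13}
Step 12: union(12, 2) -> merged; set of 12 now {1, 2, 3, 9, 11, 12, 13, 15}
Step 13: find(8) -> no change; set of 8 is {6, 8}
Step 14: union(14, 11) -> merged; set of 14 now {1, 2, 3, 9, 11, 12, 13, 14, 15}
Step 15: union(10, 6) -> merged; set of 10 now {6, 8, 10}
Step 16: union(14, 15) -> already same set; set of 14 now {1, 2, 3, 9, 11, 12, 13, 14, 15}
Step 17: union(12, 15) -> already same set; set of 12 now {1, 2, 3, 9, 11, 12, 13, 14, 15}
Step 18: find(1) -> no change; set of 1 is {1, 2, 3, 9, 11, 12, 13, 14, 15}
Step 19: union(4, 13) -> merged; set of 4 now {1, 2, 3, 4, 9, 11, 12, 13, 14, 15}
Step 20: union(2, 7) -> merged; set of 2 now {1, 2, 3, 4, 7, 9, 11, 12, 13, 14, 15}
Step 21: union(5, 7) -> merged; set of 5 now {1, 2, 3, 4, 5, 7, 9, 11, 12, 13, 14, 15}
Step 22: find(12) -> no change; set of 12 is {1, 2, 3, 4, 5, 7, 9, 11, 12, 13, 14, 15}
Component of 1: {1, 2, 3, 4, 5, 7, 9, 11, 12, 13, 14, 15}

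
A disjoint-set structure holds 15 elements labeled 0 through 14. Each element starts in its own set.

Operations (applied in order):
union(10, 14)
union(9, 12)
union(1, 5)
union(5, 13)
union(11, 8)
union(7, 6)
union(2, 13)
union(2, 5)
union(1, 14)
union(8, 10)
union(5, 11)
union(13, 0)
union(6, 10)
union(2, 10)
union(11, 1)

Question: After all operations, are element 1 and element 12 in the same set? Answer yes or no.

Answer: no

Derivation:
Step 1: union(10, 14) -> merged; set of 10 now {10, 14}
Step 2: union(9, 12) -> merged; set of 9 now {9, 12}
Step 3: union(1, 5) -> merged; set of 1 now {1, 5}
Step 4: union(5, 13) -> merged; set of 5 now {1, 5, 13}
Step 5: union(11, 8) -> merged; set of 11 now {8, 11}
Step 6: union(7, 6) -> merged; set of 7 now {6, 7}
Step 7: union(2, 13) -> merged; set of 2 now {1, 2, 5, 13}
Step 8: union(2, 5) -> already same set; set of 2 now {1, 2, 5, 13}
Step 9: union(1, 14) -> merged; set of 1 now {1, 2, 5, 10, 13, 14}
Step 10: union(8, 10) -> merged; set of 8 now {1, 2, 5, 8, 10, 11, 13, 14}
Step 11: union(5, 11) -> already same set; set of 5 now {1, 2, 5, 8, 10, 11, 13, 14}
Step 12: union(13, 0) -> merged; set of 13 now {0, 1, 2, 5, 8, 10, 11, 13, 14}
Step 13: union(6, 10) -> merged; set of 6 now {0, 1, 2, 5, 6, 7, 8, 10, 11, 13, 14}
Step 14: union(2, 10) -> already same set; set of 2 now {0, 1, 2, 5, 6, 7, 8, 10, 11, 13, 14}
Step 15: union(11, 1) -> already same set; set of 11 now {0, 1, 2, 5, 6, 7, 8, 10, 11, 13, 14}
Set of 1: {0, 1, 2, 5, 6, 7, 8, 10, 11, 13, 14}; 12 is not a member.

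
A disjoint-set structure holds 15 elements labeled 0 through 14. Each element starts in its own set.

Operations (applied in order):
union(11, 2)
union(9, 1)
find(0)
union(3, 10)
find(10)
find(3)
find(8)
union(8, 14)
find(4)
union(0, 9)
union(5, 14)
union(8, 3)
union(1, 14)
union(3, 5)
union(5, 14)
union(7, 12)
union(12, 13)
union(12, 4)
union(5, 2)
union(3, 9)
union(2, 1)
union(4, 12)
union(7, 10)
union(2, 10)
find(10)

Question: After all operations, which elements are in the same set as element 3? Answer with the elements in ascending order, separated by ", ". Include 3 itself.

Step 1: union(11, 2) -> merged; set of 11 now {2, 11}
Step 2: union(9, 1) -> merged; set of 9 now {1, 9}
Step 3: find(0) -> no change; set of 0 is {0}
Step 4: union(3, 10) -> merged; set of 3 now {3, 10}
Step 5: find(10) -> no change; set of 10 is {3, 10}
Step 6: find(3) -> no change; set of 3 is {3, 10}
Step 7: find(8) -> no change; set of 8 is {8}
Step 8: union(8, 14) -> merged; set of 8 now {8, 14}
Step 9: find(4) -> no change; set of 4 is {4}
Step 10: union(0, 9) -> merged; set of 0 now {0, 1, 9}
Step 11: union(5, 14) -> merged; set of 5 now {5, 8, 14}
Step 12: union(8, 3) -> merged; set of 8 now {3, 5, 8, 10, 14}
Step 13: union(1, 14) -> merged; set of 1 now {0, 1, 3, 5, 8, 9, 10, 14}
Step 14: union(3, 5) -> already same set; set of 3 now {0, 1, 3, 5, 8, 9, 10, 14}
Step 15: union(5, 14) -> already same set; set of 5 now {0, 1, 3, 5, 8, 9, 10, 14}
Step 16: union(7, 12) -> merged; set of 7 now {7, 12}
Step 17: union(12, 13) -> merged; set of 12 now {7, 12, 13}
Step 18: union(12, 4) -> merged; set of 12 now {4, 7, 12, 13}
Step 19: union(5, 2) -> merged; set of 5 now {0, 1, 2, 3, 5, 8, 9, 10, 11, 14}
Step 20: union(3, 9) -> already same set; set of 3 now {0, 1, 2, 3, 5, 8, 9, 10, 11, 14}
Step 21: union(2, 1) -> already same set; set of 2 now {0, 1, 2, 3, 5, 8, 9, 10, 11, 14}
Step 22: union(4, 12) -> already same set; set of 4 now {4, 7, 12, 13}
Step 23: union(7, 10) -> merged; set of 7 now {0, 1, 2, 3, 4, 5, 7, 8, 9, 10, 11, 12, 13, 14}
Step 24: union(2, 10) -> already same set; set of 2 now {0, 1, 2, 3, 4, 5, 7, 8, 9, 10, 11, 12, 13, 14}
Step 25: find(10) -> no change; set of 10 is {0, 1, 2, 3, 4, 5, 7, 8, 9, 10, 11, 12, 13, 14}
Component of 3: {0, 1, 2, 3, 4, 5, 7, 8, 9, 10, 11, 12, 13, 14}

Answer: 0, 1, 2, 3, 4, 5, 7, 8, 9, 10, 11, 12, 13, 14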